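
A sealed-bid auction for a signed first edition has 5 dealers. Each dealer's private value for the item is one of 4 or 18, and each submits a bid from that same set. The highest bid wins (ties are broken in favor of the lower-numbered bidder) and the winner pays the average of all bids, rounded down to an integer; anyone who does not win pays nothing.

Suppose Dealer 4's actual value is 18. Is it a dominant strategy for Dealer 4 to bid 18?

Check each profile of the others' bids and compare truth against every alternative bid.
Others bid (4, 4, 4, 4): truth gives 12, best alternative gives 0.
Others bid (4, 4, 4, 18): truth gives 9, best alternative gives 0.
Others bid (4, 4, 18, 4): truth gives 0, best alternative gives 0.
Others bid (4, 4, 18, 18): truth gives 0, best alternative gives 0.
Others bid (4, 18, 4, 4): truth gives 0, best alternative gives 0.
Others bid (4, 18, 4, 18): truth gives 0, best alternative gives 0.
(Remaining 10 profiles checked similarly; truth is weakly best in each.)
In every case the truthful bid is at least as good as any alternative, so it is a dominant strategy.

Yes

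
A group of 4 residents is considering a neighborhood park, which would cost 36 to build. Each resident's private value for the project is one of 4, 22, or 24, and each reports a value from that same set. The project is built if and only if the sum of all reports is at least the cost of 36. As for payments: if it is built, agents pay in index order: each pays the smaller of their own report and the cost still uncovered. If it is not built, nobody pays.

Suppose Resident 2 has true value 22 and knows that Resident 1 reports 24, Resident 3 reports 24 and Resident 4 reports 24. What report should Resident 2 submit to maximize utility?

Report 4: project built, pays 4, utility 22 - 4 = 18.
Report 22: project built, pays 12, utility 22 - 12 = 10.
Report 24: project built, pays 12, utility 22 - 12 = 10.
The best choice is 4 with utility 18.

4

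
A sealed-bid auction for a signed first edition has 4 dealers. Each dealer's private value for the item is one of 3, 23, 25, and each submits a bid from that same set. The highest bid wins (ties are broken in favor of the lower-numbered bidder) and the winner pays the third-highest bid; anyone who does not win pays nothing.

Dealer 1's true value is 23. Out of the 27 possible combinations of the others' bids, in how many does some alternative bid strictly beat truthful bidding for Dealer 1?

Others bid (3, 3, 25): truth gives 0; bid 25 gives 20 > 0. Violating.
Others bid (3, 25, 3): truth gives 0; bid 25 gives 20 > 0. Violating.
Others bid (25, 3, 3): truth gives 0; bid 25 gives 20 > 0. Violating.
Others bid (3, 3, 3): truth gives 20; no alternative beats it.
Others bid (3, 3, 23): truth gives 20; no alternative beats it.
(Checking all 27 profiles: 3 have a profitable deviation, 24 do not.)

3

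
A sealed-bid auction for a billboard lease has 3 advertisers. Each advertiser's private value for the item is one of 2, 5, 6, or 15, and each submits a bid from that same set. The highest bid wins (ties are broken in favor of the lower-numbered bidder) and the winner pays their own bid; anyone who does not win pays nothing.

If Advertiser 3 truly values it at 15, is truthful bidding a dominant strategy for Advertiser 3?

Consider the case where Advertiser 1 bids 2 and Advertiser 2 bids 2.
Truthful bid 15: wins, pays 15, utility 15 - 15 = 0.
Bid 5 instead: wins, pays 5, utility 15 - 5 = 10.
Since 10 > 0, bidding 5 is strictly better here, so truthful bidding is not dominant.

No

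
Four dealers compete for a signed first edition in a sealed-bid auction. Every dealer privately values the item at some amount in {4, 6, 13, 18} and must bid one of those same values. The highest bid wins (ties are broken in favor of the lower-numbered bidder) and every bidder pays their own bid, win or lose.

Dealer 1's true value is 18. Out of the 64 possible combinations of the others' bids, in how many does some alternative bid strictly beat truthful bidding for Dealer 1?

Others bid (4, 4, 4): truth gives 0; bid 4 gives 14 > 0. Violating.
Others bid (4, 4, 6): truth gives 0; bid 6 gives 12 > 0. Violating.
Others bid (4, 4, 13): truth gives 0; bid 13 gives 5 > 0. Violating.
Others bid (4, 6, 4): truth gives 0; bid 6 gives 12 > 0. Violating.
Others bid (4, 4, 18): truth gives 0; no alternative beats it.
Others bid (4, 6, 18): truth gives 0; no alternative beats it.
(Checking all 64 profiles: 27 have a profitable deviation, 37 do not.)

27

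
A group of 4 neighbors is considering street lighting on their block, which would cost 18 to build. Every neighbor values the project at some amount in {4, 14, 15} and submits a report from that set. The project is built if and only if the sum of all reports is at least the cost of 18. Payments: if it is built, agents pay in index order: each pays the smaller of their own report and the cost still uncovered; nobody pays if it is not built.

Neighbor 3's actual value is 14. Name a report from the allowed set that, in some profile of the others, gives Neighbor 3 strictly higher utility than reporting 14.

4

Suppose Neighbor 1 reports 4, Neighbor 2 reports 4 and Neighbor 4 reports 14.
Report 14: project built, pays 10, utility 14 - 10 = 4.
Report 4: project built, pays 4, utility 14 - 4 = 10.
So reporting 4 beats truth here (10 > 4).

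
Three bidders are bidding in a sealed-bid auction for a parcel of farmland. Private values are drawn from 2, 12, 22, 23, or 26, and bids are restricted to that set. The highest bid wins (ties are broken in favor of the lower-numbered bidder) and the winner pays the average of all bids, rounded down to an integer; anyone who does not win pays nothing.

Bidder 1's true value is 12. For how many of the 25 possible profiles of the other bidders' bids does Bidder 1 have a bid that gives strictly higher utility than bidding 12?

1

Others bid (2, 2): truth gives 7; bid 2 gives 10 > 7. Violating.
Others bid (2, 12): truth gives 4; no alternative beats it.
Others bid (2, 22): truth gives 0; no alternative beats it.
(Checking all 25 profiles: 1 has a profitable deviation, 24 do not.)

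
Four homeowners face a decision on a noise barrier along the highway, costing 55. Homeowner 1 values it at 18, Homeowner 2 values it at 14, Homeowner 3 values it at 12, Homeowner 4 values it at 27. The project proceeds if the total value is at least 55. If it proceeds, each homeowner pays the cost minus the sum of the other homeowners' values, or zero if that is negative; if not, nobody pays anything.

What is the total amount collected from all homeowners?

13

Total value 71 ≥ cost 55, so it is built.
Homeowner 1: others sum to 53; max(0, 55 - 53) = 2.
Homeowner 2: others sum to 57; max(0, 55 - 57) = 0.
Homeowner 3: others sum to 59; max(0, 55 - 59) = 0.
Homeowner 4: others sum to 44; max(0, 55 - 44) = 11.
Total collected = 2 + 0 + 0 + 11 = 13.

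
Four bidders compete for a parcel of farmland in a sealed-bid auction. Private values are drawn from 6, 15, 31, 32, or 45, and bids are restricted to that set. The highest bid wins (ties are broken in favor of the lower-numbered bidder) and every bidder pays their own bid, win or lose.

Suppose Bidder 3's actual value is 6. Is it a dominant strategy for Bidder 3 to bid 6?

Check each profile of the others' bids and compare truth against every alternative bid.
Others bid (6, 6, 31): truth gives -6, best alternative gives -15.
Others bid (6, 6, 32): truth gives -6, best alternative gives -15.
Others bid (6, 6, 45): truth gives -6, best alternative gives -15.
Others bid (6, 15, 6): truth gives -6, best alternative gives -15.
Others bid (6, 15, 15): truth gives -6, best alternative gives -15.
Others bid (6, 15, 31): truth gives -6, best alternative gives -15.
(Remaining 119 profiles checked similarly; truth is weakly best in each.)
In every case the truthful bid is at least as good as any alternative, so it is a dominant strategy.

Yes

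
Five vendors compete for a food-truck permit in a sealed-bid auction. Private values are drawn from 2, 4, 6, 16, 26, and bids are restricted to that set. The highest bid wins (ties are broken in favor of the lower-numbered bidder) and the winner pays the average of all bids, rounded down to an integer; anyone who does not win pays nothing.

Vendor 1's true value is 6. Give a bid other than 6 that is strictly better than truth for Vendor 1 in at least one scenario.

4

Suppose Vendor 2 bids 2, Vendor 3 bids 2, Vendor 4 bids 2 and Vendor 5 bids 4.
Bid 6: wins, pays 3, utility 6 - 3 = 3.
Bid 4: wins, pays 2, utility 6 - 2 = 4.
So bidding 4 beats truth here (4 > 3).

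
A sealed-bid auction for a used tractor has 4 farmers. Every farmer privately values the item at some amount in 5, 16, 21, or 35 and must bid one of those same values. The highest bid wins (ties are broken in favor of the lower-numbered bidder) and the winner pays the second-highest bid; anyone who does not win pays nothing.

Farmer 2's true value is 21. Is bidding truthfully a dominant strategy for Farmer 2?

Yes

Check each profile of the others' bids and compare truth against every alternative bid.
Others bid (5, 5, 5): truth gives 16, best alternative gives 16.
Others bid (5, 5, 16): truth gives 5, best alternative gives 5.
Others bid (5, 16, 5): truth gives 5, best alternative gives 5.
Others bid (5, 16, 16): truth gives 5, best alternative gives 5.
Others bid (16, 5, 5): truth gives 5, best alternative gives 5.
Others bid (16, 5, 16): truth gives 5, best alternative gives 5.
(Remaining 58 profiles checked similarly; truth is weakly best in each.)
In every case the truthful bid is at least as good as any alternative, so it is a dominant strategy.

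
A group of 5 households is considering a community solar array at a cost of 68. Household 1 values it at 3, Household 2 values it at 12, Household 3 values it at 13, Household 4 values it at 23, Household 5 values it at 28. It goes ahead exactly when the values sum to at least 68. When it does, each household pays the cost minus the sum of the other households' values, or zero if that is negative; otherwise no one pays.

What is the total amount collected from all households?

32

Total value 79 ≥ cost 68, so it is built.
Household 1: others sum to 76; max(0, 68 - 76) = 0.
Household 2: others sum to 67; max(0, 68 - 67) = 1.
Household 3: others sum to 66; max(0, 68 - 66) = 2.
Household 4: others sum to 56; max(0, 68 - 56) = 12.
Household 5: others sum to 51; max(0, 68 - 51) = 17.
Total collected = 0 + 1 + 2 + 12 + 17 = 32.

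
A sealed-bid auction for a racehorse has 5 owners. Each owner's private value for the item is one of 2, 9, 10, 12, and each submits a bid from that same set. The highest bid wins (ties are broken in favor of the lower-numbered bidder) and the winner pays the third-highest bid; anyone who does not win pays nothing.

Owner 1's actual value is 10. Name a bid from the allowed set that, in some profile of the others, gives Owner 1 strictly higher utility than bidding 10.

12

Suppose Owner 2 bids 2, Owner 3 bids 2, Owner 4 bids 2 and Owner 5 bids 12.
Bid 10: loses, pays 0, utility 0.
Bid 12: wins, pays 2, utility 10 - 2 = 8.
So bidding 12 beats truth here (8 > 0).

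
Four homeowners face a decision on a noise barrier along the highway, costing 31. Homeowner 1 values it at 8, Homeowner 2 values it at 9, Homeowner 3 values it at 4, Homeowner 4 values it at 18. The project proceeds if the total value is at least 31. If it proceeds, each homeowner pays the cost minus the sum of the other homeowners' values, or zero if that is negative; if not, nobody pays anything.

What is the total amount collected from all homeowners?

Total value 39 ≥ cost 31, so it is built.
Homeowner 1: others sum to 31; max(0, 31 - 31) = 0.
Homeowner 2: others sum to 30; max(0, 31 - 30) = 1.
Homeowner 3: others sum to 35; max(0, 31 - 35) = 0.
Homeowner 4: others sum to 21; max(0, 31 - 21) = 10.
Total collected = 0 + 1 + 0 + 10 = 11.

11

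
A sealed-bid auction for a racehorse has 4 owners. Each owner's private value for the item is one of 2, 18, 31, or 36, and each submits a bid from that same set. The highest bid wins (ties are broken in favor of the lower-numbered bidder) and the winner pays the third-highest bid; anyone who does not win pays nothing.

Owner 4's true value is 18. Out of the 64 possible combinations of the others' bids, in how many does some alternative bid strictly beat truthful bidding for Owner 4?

Others bid (2, 2, 18): truth gives 0; bid 31 gives 16 > 0. Violating.
Others bid (2, 2, 31): truth gives 0; bid 36 gives 16 > 0. Violating.
Others bid (2, 18, 2): truth gives 0; bid 31 gives 16 > 0. Violating.
Others bid (2, 31, 2): truth gives 0; bid 36 gives 16 > 0. Violating.
Others bid (2, 2, 2): truth gives 16; no alternative beats it.
Others bid (2, 2, 36): truth gives 0; no alternative beats it.
(Checking all 64 profiles: 6 have a profitable deviation, 58 do not.)

6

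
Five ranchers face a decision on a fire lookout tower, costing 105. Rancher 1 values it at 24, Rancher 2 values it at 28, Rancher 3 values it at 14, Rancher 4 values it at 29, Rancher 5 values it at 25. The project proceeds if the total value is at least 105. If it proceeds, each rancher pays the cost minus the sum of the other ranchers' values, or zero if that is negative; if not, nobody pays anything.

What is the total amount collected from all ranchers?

Total value 120 ≥ cost 105, so it is built.
Rancher 1: others sum to 96; max(0, 105 - 96) = 9.
Rancher 2: others sum to 92; max(0, 105 - 92) = 13.
Rancher 3: others sum to 106; max(0, 105 - 106) = 0.
Rancher 4: others sum to 91; max(0, 105 - 91) = 14.
Rancher 5: others sum to 95; max(0, 105 - 95) = 10.
Total collected = 9 + 13 + 0 + 14 + 10 = 46.

46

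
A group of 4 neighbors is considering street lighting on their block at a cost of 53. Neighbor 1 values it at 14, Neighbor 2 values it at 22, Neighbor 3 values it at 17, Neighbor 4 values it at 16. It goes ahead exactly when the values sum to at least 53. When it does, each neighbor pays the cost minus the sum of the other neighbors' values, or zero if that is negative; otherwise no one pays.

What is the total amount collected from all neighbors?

Total value 69 ≥ cost 53, so it is built.
Neighbor 1: others sum to 55; max(0, 53 - 55) = 0.
Neighbor 2: others sum to 47; max(0, 53 - 47) = 6.
Neighbor 3: others sum to 52; max(0, 53 - 52) = 1.
Neighbor 4: others sum to 53; max(0, 53 - 53) = 0.
Total collected = 0 + 6 + 1 + 0 = 7.

7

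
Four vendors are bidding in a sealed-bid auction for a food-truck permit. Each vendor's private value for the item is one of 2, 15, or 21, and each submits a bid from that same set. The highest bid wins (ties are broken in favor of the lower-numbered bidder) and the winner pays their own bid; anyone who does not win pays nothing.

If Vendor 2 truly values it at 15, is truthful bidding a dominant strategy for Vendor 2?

Yes

Check each profile of the others' bids and compare truth against every alternative bid.
Others bid (2, 2, 2): truth gives 0, best alternative gives 0.
Others bid (2, 2, 15): truth gives 0, best alternative gives 0.
Others bid (2, 2, 21): truth gives 0, best alternative gives 0.
Others bid (2, 15, 2): truth gives 0, best alternative gives 0.
Others bid (2, 15, 15): truth gives 0, best alternative gives 0.
Others bid (2, 15, 21): truth gives 0, best alternative gives 0.
(Remaining 21 profiles checked similarly; truth is weakly best in each.)
In every case the truthful bid is at least as good as any alternative, so it is a dominant strategy.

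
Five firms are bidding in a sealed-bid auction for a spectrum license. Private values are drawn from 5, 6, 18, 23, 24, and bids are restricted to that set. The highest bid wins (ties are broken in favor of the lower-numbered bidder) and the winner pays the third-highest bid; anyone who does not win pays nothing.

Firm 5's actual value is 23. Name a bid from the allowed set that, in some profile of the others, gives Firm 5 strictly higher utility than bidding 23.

Suppose Firm 1 bids 5, Firm 2 bids 5, Firm 3 bids 5 and Firm 4 bids 23.
Bid 23: loses, pays 0, utility 0.
Bid 24: wins, pays 5, utility 23 - 5 = 18.
So bidding 24 beats truth here (18 > 0).

24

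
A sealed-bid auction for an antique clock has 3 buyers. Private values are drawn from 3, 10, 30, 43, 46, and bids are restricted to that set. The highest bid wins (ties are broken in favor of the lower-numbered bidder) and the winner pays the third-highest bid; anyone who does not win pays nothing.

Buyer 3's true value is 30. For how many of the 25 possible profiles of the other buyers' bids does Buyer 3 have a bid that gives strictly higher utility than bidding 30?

8

Others bid (3, 30): truth gives 0; bid 43 gives 27 > 0. Violating.
Others bid (3, 43): truth gives 0; bid 46 gives 27 > 0. Violating.
Others bid (10, 30): truth gives 0; bid 43 gives 20 > 0. Violating.
Others bid (10, 43): truth gives 0; bid 46 gives 20 > 0. Violating.
Others bid (3, 3): truth gives 27; no alternative beats it.
Others bid (3, 10): truth gives 27; no alternative beats it.
(Checking all 25 profiles: 8 have a profitable deviation, 17 do not.)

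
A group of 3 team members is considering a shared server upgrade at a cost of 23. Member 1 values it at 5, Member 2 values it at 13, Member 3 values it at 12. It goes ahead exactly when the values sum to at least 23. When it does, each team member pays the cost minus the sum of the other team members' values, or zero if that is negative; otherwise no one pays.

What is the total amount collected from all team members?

Total value 30 ≥ cost 23, so it is built.
Member 1: others sum to 25; max(0, 23 - 25) = 0.
Member 2: others sum to 17; max(0, 23 - 17) = 6.
Member 3: others sum to 18; max(0, 23 - 18) = 5.
Total collected = 0 + 6 + 5 = 11.

11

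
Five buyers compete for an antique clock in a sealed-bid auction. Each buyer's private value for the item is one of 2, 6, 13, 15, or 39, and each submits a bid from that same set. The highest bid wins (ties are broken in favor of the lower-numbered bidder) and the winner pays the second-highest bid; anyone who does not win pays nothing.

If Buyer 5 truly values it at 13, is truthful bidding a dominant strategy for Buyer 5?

Yes

Check each profile of the others' bids and compare truth against every alternative bid.
Others bid (2, 2, 2, 2): truth gives 11, best alternative gives 11.
Others bid (2, 2, 2, 6): truth gives 7, best alternative gives 7.
Others bid (2, 2, 6, 2): truth gives 7, best alternative gives 7.
Others bid (2, 2, 6, 6): truth gives 7, best alternative gives 7.
Others bid (2, 6, 2, 2): truth gives 7, best alternative gives 7.
Others bid (2, 6, 2, 6): truth gives 7, best alternative gives 7.
(Remaining 619 profiles checked similarly; truth is weakly best in each.)
In every case the truthful bid is at least as good as any alternative, so it is a dominant strategy.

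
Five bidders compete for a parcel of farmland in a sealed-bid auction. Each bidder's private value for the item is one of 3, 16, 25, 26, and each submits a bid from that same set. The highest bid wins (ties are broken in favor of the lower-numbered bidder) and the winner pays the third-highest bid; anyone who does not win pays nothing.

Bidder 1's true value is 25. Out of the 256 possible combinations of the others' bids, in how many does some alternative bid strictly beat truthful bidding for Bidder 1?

32

Others bid (3, 3, 3, 26): truth gives 0; bid 26 gives 22 > 0. Violating.
Others bid (3, 3, 16, 26): truth gives 0; bid 26 gives 9 > 0. Violating.
Others bid (3, 3, 26, 3): truth gives 0; bid 26 gives 22 > 0. Violating.
Others bid (3, 3, 26, 16): truth gives 0; bid 26 gives 9 > 0. Violating.
Others bid (3, 3, 3, 3): truth gives 22; no alternative beats it.
Others bid (3, 3, 3, 16): truth gives 22; no alternative beats it.
(Checking all 256 profiles: 32 have a profitable deviation, 224 do not.)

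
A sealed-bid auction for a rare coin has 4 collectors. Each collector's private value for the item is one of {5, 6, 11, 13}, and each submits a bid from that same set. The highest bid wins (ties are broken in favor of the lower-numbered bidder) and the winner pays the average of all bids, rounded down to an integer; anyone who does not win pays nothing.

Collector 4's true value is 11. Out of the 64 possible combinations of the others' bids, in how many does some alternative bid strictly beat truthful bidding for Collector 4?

19

Others bid (5, 5, 5): truth gives 5; bid 6 gives 6 > 5. Violating.
Others bid (5, 5, 11): truth gives 0; bid 13 gives 3 > 0. Violating.
Others bid (5, 6, 11): truth gives 0; bid 13 gives 3 > 0. Violating.
Others bid (5, 11, 5): truth gives 0; bid 13 gives 3 > 0. Violating.
Others bid (5, 5, 6): truth gives 5; no alternative beats it.
Others bid (5, 5, 13): truth gives 0; no alternative beats it.
(Checking all 64 profiles: 19 have a profitable deviation, 45 do not.)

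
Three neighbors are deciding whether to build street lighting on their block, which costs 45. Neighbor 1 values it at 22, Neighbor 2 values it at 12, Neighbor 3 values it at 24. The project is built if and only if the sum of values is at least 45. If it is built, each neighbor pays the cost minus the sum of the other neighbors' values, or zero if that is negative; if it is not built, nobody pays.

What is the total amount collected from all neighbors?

20

Total value 58 ≥ cost 45, so it is built.
Neighbor 1: others sum to 36; max(0, 45 - 36) = 9.
Neighbor 2: others sum to 46; max(0, 45 - 46) = 0.
Neighbor 3: others sum to 34; max(0, 45 - 34) = 11.
Total collected = 9 + 0 + 11 = 20.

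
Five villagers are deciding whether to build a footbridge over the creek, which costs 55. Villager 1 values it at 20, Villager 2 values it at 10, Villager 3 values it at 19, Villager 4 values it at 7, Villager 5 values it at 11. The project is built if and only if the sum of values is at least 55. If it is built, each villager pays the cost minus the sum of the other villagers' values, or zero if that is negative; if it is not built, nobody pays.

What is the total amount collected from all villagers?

15

Total value 67 ≥ cost 55, so it is built.
Villager 1: others sum to 47; max(0, 55 - 47) = 8.
Villager 2: others sum to 57; max(0, 55 - 57) = 0.
Villager 3: others sum to 48; max(0, 55 - 48) = 7.
Villager 4: others sum to 60; max(0, 55 - 60) = 0.
Villager 5: others sum to 56; max(0, 55 - 56) = 0.
Total collected = 8 + 0 + 7 + 0 + 0 = 15.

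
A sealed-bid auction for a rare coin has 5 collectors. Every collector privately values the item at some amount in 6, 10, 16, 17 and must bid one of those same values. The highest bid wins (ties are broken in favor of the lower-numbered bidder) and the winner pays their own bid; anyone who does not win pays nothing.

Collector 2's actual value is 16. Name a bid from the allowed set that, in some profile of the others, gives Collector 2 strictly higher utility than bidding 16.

10

Suppose Collector 1 bids 6, Collector 3 bids 6, Collector 4 bids 6 and Collector 5 bids 6.
Bid 16: wins, pays 16, utility 16 - 16 = 0.
Bid 10: wins, pays 10, utility 16 - 10 = 6.
So bidding 10 beats truth here (6 > 0).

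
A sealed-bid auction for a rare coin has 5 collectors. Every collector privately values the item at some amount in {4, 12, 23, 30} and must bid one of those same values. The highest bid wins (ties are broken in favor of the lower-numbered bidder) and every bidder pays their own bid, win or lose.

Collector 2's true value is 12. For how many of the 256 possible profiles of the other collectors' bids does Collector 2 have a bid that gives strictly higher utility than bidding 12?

Others bid (4, 4, 4, 23): truth gives -12; bid 4 gives -4 > -12. Violating.
Others bid (4, 4, 4, 30): truth gives -12; bid 4 gives -4 > -12. Violating.
Others bid (4, 4, 12, 23): truth gives -12; bid 4 gives -4 > -12. Violating.
Others bid (4, 4, 12, 30): truth gives -12; bid 4 gives -4 > -12. Violating.
Others bid (4, 4, 4, 4): truth gives 0; no alternative beats it.
Others bid (4, 4, 4, 12): truth gives 0; no alternative beats it.
(Checking all 256 profiles: 248 have a profitable deviation, 8 do not.)

248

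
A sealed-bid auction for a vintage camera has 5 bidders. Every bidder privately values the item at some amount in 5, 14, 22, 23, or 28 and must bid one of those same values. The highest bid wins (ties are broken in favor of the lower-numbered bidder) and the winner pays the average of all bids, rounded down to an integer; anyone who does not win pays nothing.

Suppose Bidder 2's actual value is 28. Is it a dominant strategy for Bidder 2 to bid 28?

Consider the case where Bidder 1 bids 5, Bidder 3 bids 5, Bidder 4 bids 5 and Bidder 5 bids 5.
Truthful bid 28: wins, pays 9, utility 28 - 9 = 19.
Bid 14 instead: wins, pays 6, utility 28 - 6 = 22.
Since 22 > 19, bidding 14 is strictly better here, so truthful bidding is not dominant.

No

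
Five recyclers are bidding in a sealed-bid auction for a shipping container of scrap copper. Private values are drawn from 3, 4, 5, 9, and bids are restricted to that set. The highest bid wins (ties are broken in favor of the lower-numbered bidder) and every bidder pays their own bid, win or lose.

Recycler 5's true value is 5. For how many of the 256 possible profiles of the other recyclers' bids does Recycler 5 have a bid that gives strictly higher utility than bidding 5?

Others bid (3, 3, 3, 3): truth gives 0; bid 4 gives 1 > 0. Violating.
Others bid (3, 3, 3, 5): truth gives -5; bid 3 gives -3 > -5. Violating.
Others bid (3, 3, 3, 9): truth gives -5; bid 3 gives -3 > -5. Violating.
Others bid (3, 3, 4, 5): truth gives -5; bid 3 gives -3 > -5. Violating.
Others bid (3, 3, 3, 4): truth gives 0; no alternative beats it.
Others bid (3, 3, 4, 3): truth gives 0; no alternative beats it.
(Checking all 256 profiles: 241 have a profitable deviation, 15 do not.)

241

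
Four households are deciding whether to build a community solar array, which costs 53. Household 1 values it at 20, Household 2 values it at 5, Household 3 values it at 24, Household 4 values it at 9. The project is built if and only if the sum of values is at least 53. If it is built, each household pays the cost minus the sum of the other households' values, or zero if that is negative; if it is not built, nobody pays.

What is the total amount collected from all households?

38

Total value 58 ≥ cost 53, so it is built.
Household 1: others sum to 38; max(0, 53 - 38) = 15.
Household 2: others sum to 53; max(0, 53 - 53) = 0.
Household 3: others sum to 34; max(0, 53 - 34) = 19.
Household 4: others sum to 49; max(0, 53 - 49) = 4.
Total collected = 15 + 0 + 19 + 4 = 38.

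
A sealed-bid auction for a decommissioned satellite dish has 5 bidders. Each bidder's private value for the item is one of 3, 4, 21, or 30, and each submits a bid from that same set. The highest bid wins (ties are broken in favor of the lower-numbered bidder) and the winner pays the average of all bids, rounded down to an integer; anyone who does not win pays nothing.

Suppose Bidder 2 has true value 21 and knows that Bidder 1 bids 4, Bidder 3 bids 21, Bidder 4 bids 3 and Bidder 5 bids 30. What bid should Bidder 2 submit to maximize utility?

30

Bid 3: loses, pays 0, utility 0.
Bid 4: loses, pays 0, utility 0.
Bid 21: loses, pays 0, utility 0.
Bid 30: wins, pays 17, utility 21 - 17 = 4.
The best choice is 30 with utility 4.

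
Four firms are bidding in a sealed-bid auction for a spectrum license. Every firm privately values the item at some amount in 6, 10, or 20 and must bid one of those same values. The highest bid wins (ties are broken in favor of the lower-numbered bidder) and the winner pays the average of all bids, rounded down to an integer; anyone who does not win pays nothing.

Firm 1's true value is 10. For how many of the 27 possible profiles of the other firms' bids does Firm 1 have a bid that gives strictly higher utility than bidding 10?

Others bid (6, 6, 6): truth gives 3; bid 6 gives 4 > 3. Violating.
Others bid (6, 6, 10): truth gives 2; no alternative beats it.
Others bid (6, 6, 20): truth gives 0; no alternative beats it.
(Checking all 27 profiles: 1 has a profitable deviation, 26 do not.)

1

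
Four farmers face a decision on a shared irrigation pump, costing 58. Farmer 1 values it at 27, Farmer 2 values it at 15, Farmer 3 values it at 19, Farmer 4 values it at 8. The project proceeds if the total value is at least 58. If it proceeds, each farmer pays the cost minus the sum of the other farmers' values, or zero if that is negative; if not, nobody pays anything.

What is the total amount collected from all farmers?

Total value 69 ≥ cost 58, so it is built.
Farmer 1: others sum to 42; max(0, 58 - 42) = 16.
Farmer 2: others sum to 54; max(0, 58 - 54) = 4.
Farmer 3: others sum to 50; max(0, 58 - 50) = 8.
Farmer 4: others sum to 61; max(0, 58 - 61) = 0.
Total collected = 16 + 4 + 8 + 0 = 28.

28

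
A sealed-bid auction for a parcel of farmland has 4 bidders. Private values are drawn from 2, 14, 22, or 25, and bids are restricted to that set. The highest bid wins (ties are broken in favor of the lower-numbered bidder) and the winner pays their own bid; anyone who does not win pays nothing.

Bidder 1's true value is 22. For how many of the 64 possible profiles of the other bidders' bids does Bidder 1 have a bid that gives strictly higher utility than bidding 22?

Others bid (2, 2, 2): truth gives 0; bid 2 gives 20 > 0. Violating.
Others bid (2, 2, 14): truth gives 0; bid 14 gives 8 > 0. Violating.
Others bid (2, 14, 2): truth gives 0; bid 14 gives 8 > 0. Violating.
Others bid (2, 14, 14): truth gives 0; bid 14 gives 8 > 0. Violating.
Others bid (2, 2, 22): truth gives 0; no alternative beats it.
Others bid (2, 2, 25): truth gives 0; no alternative beats it.
(Checking all 64 profiles: 8 have a profitable deviation, 56 do not.)

8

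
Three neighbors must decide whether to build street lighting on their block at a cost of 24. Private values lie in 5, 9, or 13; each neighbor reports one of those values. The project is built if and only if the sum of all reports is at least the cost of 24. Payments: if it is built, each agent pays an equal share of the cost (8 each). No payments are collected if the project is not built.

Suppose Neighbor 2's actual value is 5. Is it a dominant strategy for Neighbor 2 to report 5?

Check each profile of the others' reports and compare truth against every alternative report.
Others report (5, 13): truth gives 0, best alternative gives -3.
Others report (9, 9): truth gives 0, best alternative gives -3.
Others report (13, 5): truth gives 0, best alternative gives -3.
Others report (9, 13): truth gives -3, best alternative gives -3.
Others report (13, 9): truth gives -3, best alternative gives -3.
Others report (13, 13): truth gives -3, best alternative gives -3.
(Remaining 3 profiles checked similarly; truth is weakly best in each.)
In every case the truthful report is at least as good as any alternative, so it is a dominant strategy.

Yes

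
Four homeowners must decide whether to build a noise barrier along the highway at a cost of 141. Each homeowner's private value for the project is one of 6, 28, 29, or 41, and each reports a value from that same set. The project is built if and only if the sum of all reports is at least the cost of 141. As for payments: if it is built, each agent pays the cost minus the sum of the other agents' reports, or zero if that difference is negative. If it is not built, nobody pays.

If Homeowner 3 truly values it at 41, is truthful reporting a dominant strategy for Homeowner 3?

Check each profile of the others' reports and compare truth against every alternative report.
Others report (29, 41, 41): truth gives 11, best alternative gives 0.
Others report (41, 29, 41): truth gives 11, best alternative gives 0.
Others report (41, 41, 29): truth gives 11, best alternative gives 0.
Others report (28, 41, 41): truth gives 10, best alternative gives 0.
Others report (41, 28, 41): truth gives 10, best alternative gives 0.
Others report (41, 41, 28): truth gives 10, best alternative gives 0.
(Remaining 58 profiles checked similarly; truth is weakly best in each.)
In every case the truthful report is at least as good as any alternative, so it is a dominant strategy.

Yes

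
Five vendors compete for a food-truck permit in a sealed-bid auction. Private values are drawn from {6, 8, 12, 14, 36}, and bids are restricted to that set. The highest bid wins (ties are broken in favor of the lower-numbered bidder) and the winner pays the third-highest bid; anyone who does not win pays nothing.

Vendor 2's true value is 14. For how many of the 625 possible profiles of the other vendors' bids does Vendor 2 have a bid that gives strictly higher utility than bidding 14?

Others bid (6, 6, 6, 36): truth gives 0; bid 36 gives 8 > 0. Violating.
Others bid (6, 6, 8, 36): truth gives 0; bid 36 gives 6 > 0. Violating.
Others bid (6, 6, 12, 36): truth gives 0; bid 36 gives 2 > 0. Violating.
Others bid (6, 6, 36, 6): truth gives 0; bid 36 gives 8 > 0. Violating.
Others bid (6, 6, 6, 6): truth gives 8; no alternative beats it.
Others bid (6, 6, 6, 8): truth gives 8; no alternative beats it.
(Checking all 625 profiles: 108 have a profitable deviation, 517 do not.)

108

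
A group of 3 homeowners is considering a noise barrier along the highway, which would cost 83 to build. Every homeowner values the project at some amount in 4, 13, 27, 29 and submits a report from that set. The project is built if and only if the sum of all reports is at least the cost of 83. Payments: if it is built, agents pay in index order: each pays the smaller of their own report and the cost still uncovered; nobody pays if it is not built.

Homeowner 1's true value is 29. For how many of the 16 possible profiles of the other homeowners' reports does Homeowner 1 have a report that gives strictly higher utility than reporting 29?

3

Others report (27, 29): truth gives 0; report 27 gives 2 > 0. Violating.
Others report (29, 27): truth gives 0; report 27 gives 2 > 0. Violating.
Others report (29, 29): truth gives 0; report 27 gives 2 > 0. Violating.
Others report (4, 4): truth gives 0; no alternative beats it.
Others report (4, 13): truth gives 0; no alternative beats it.
(Checking all 16 profiles: 3 have a profitable deviation, 13 do not.)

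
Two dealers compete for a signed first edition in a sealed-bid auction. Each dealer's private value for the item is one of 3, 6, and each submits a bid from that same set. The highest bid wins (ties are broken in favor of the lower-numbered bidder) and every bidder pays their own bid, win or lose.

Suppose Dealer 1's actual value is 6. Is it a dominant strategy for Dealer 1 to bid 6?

No

Consider the case where Dealer 2 bids 3.
Truthful bid 6: wins, pays 6, utility 6 - 6 = 0.
Bid 3 instead: wins, pays 3, utility 6 - 3 = 3.
Since 3 > 0, bidding 3 is strictly better here, so truthful bidding is not dominant.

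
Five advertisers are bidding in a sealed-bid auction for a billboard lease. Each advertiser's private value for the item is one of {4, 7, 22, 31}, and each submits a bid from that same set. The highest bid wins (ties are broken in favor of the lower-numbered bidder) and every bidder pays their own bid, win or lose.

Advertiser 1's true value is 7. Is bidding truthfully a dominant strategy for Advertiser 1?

Consider the case where Advertiser 2 bids 4, Advertiser 3 bids 4, Advertiser 4 bids 4 and Advertiser 5 bids 4.
Truthful bid 7: wins, pays 7, utility 7 - 7 = 0.
Bid 4 instead: wins, pays 4, utility 7 - 4 = 3.
Since 3 > 0, bidding 4 is strictly better here, so truthful bidding is not dominant.

No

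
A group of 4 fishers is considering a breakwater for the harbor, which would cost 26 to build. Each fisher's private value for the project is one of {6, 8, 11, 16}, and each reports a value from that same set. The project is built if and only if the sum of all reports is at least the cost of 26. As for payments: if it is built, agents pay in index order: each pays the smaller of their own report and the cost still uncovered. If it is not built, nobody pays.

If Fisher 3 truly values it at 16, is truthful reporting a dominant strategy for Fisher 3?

No

Consider the case where Fisher 1 reports 6, Fisher 2 reports 6 and Fisher 4 reports 6.
Truthful report 16: project built, pays 14, utility 16 - 14 = 2.
Report 8 instead: project built, pays 8, utility 16 - 8 = 8.
Since 8 > 2, reporting 8 is strictly better here, so truthful reporting is not dominant.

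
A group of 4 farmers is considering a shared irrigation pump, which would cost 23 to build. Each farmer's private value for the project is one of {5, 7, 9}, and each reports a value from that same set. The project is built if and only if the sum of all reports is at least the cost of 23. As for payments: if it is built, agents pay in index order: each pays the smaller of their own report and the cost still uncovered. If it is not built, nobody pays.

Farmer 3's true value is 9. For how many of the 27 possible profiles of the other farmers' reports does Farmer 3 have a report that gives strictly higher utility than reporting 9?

23

Others report (5, 5, 7): truth gives 0; report 7 gives 2 > 0. Violating.
Others report (5, 5, 9): truth gives 0; report 5 gives 4 > 0. Violating.
Others report (5, 7, 5): truth gives 0; report 7 gives 2 > 0. Violating.
Others report (5, 7, 7): truth gives 0; report 5 gives 4 > 0. Violating.
Others report (5, 5, 5): truth gives 0; no alternative beats it.
Others report (9, 9, 5): truth gives 4; no alternative beats it.
(Checking all 27 profiles: 23 have a profitable deviation, 4 do not.)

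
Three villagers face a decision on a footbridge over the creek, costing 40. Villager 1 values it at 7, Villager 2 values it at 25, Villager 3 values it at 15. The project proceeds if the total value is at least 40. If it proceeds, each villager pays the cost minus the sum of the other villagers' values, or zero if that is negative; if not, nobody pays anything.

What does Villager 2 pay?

18

Total value 47 ≥ cost 40, so the project is built.
The other villagers' values sum to 22.
Cost minus that sum is 40 - 22 = 18.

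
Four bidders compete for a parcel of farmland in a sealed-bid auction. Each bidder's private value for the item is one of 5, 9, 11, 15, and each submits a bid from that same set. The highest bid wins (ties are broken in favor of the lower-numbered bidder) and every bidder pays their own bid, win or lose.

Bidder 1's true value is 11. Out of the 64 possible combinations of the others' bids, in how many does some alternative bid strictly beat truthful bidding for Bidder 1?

45

Others bid (5, 5, 5): truth gives 0; bid 5 gives 6 > 0. Violating.
Others bid (5, 5, 9): truth gives 0; bid 9 gives 2 > 0. Violating.
Others bid (5, 5, 15): truth gives -11; bid 15 gives -4 > -11. Violating.
Others bid (5, 9, 5): truth gives 0; bid 9 gives 2 > 0. Violating.
Others bid (5, 5, 11): truth gives 0; no alternative beats it.
Others bid (5, 9, 11): truth gives 0; no alternative beats it.
(Checking all 64 profiles: 45 have a profitable deviation, 19 do not.)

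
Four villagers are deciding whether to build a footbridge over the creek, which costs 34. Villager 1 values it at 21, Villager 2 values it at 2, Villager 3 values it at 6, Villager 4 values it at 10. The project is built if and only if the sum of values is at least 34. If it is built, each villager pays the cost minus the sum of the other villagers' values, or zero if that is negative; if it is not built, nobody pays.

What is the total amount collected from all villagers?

Total value 39 ≥ cost 34, so it is built.
Villager 1: others sum to 18; max(0, 34 - 18) = 16.
Villager 2: others sum to 37; max(0, 34 - 37) = 0.
Villager 3: others sum to 33; max(0, 34 - 33) = 1.
Villager 4: others sum to 29; max(0, 34 - 29) = 5.
Total collected = 16 + 0 + 1 + 5 = 22.

22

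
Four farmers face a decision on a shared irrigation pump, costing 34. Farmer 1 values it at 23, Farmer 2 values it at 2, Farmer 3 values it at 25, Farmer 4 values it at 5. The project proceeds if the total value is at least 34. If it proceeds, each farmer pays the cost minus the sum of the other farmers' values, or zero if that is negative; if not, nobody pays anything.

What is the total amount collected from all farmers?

6

Total value 55 ≥ cost 34, so it is built.
Farmer 1: others sum to 32; max(0, 34 - 32) = 2.
Farmer 2: others sum to 53; max(0, 34 - 53) = 0.
Farmer 3: others sum to 30; max(0, 34 - 30) = 4.
Farmer 4: others sum to 50; max(0, 34 - 50) = 0.
Total collected = 2 + 0 + 4 + 0 = 6.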